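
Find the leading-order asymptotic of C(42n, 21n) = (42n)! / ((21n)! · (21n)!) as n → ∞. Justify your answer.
C(42n, 21n) ~ (4)^(21n) · sqrt(1/(π·21n))

Write N = 21n. Apply Stirling to each factorial:
  (2N)! ~ sqrt(2π·2N) · (2N/e)^(2N),
  N! ~ sqrt(2π N) · (N/e)^N,
  (1N)! ~ sqrt(2π·1N) · (1N/e)^(1N).
The exponential factors combine to (2N)^(2N) / (N^N · (1N)^(1N)) = 2^(2N)/1^(1N) = (2^2/1^1)^N = (4)^N.
The square-root prefactors combine to sqrt(2π·2N) / (sqrt(2π N)·sqrt(2π·1N)) = sqrt(2 / (2π·1·N)) = sqrt(1/(π·21n)).
Substituting N = 21n: C(42n, 21n) ~ (4)^(21n) · sqrt(1/(π·21n)).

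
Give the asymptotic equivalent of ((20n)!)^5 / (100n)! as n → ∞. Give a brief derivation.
((20n)!)^5/(100n)! ~ ((2π·20n)^(4/2) / sqrt(5)) · 5^(−5·20n)  →  0

Write N = 20n. Stirling: N! ~ sqrt(2π N)(N/e)^N and (5N)! ~ sqrt(2π·5N)·(5N/e)^(5N).
  (N!)^5/(5N)! ~ (2π N)^(5/2) (N/e)^(5N) / [sqrt(2π·5N) (5N/e)^(5N)]
     = (2π N)^(5/2) / sqrt(2π·5N) · (N/(5N))^(5N)
     = (2π N)^((5−1)/2) / sqrt(5) · 5^(−5N).
Since 5^5 > 1, the factor 5^(−5N) decays exponentially, so the ratio → 0. Substituting N = 20n gives the stated form.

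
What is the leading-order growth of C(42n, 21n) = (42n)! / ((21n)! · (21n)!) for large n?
C(42n, 21n) ~ (4)^(21n) · sqrt(1/(π·21n))

Write N = 21n. Apply Stirling to each factorial:
  (2N)! ~ sqrt(2π·2N) · (2N/e)^(2N),
  N! ~ sqrt(2π N) · (N/e)^N,
  (1N)! ~ sqrt(2π·1N) · (1N/e)^(1N).
The exponential factors combine to (2N)^(2N) / (N^N · (1N)^(1N)) = 2^(2N)/1^(1N) = (2^2/1^1)^N = (4)^N.
The square-root prefactors combine to sqrt(2π·2N) / (sqrt(2π N)·sqrt(2π·1N)) = sqrt(2 / (2π·1·N)) = sqrt(1/(π·21n)).
Substituting N = 21n: C(42n, 21n) ~ (4)^(21n) · sqrt(1/(π·21n)).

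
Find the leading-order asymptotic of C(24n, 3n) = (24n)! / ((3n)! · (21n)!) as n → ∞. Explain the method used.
C(24n, 3n) ~ (16777216/823543)^(3n) · sqrt(4/(7π·3n))

Write N = 3n. Apply Stirling to each factorial:
  (8N)! ~ sqrt(2π·8N) · (8N/e)^(8N),
  N! ~ sqrt(2π N) · (N/e)^N,
  (7N)! ~ sqrt(2π·7N) · (7N/e)^(7N).
The exponential factors combine to (8N)^(8N) / (N^N · (7N)^(7N)) = 8^(8N)/7^(7N) = (8^8/7^7)^N = (16777216/823543)^N.
The square-root prefactors combine to sqrt(2π·8N) / (sqrt(2π N)·sqrt(2π·7N)) = sqrt(8 / (2π·7·N)) = sqrt(4/(7π·3n)).
Substituting N = 3n: C(24n, 3n) ~ (16777216/823543)^(3n) · sqrt(4/(7π·3n)).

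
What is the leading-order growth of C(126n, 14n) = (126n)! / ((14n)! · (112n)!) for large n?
C(126n, 14n) ~ (387420489/16777216)^(14n) · sqrt(9/(16π·14n))

Write N = 14n. Apply Stirling to each factorial:
  (9N)! ~ sqrt(2π·9N) · (9N/e)^(9N),
  N! ~ sqrt(2π N) · (N/e)^N,
  (8N)! ~ sqrt(2π·8N) · (8N/e)^(8N).
The exponential factors combine to (9N)^(9N) / (N^N · (8N)^(8N)) = 9^(9N)/8^(8N) = (9^9/8^8)^N = (387420489/16777216)^N.
The square-root prefactors combine to sqrt(2π·9N) / (sqrt(2π N)·sqrt(2π·8N)) = sqrt(9 / (2π·8·N)) = sqrt(9/(16π·14n)).
Substituting N = 14n: C(126n, 14n) ~ (387420489/16777216)^(14n) · sqrt(9/(16π·14n)).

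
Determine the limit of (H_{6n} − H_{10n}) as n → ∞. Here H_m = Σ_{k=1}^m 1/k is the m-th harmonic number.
lim = ln(6/10) = ln(3/5)

Euler-Maclaurin gives H_m = ln m + γ + 1/(2m) + O(1/m^2). The γ and O(1/m) terms cancel in the difference:
  H_{6n} − H_{10n} = ln(6n) − ln(10n) + O(1/n) = ln(6/10) + O(1/n).
Hence the limit is ln(6/10) = ln(3/5).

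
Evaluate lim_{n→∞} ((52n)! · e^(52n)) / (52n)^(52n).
lim = ∞

Stirling: (52n)! ~ sqrt(2π·52n) · (52n/e)^(52n). Hence
  (52n)! · e^(52n) / (52n)^(52n) ~ sqrt(2π·52n) = sqrt(2π·52) · sqrt(n) → ∞.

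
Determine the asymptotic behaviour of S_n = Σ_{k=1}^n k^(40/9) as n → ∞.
S_n ~ (9/49) · n^(49/9)

Integral comparison: Σ_{k=1}^n k^(40/9) = ∫_0^n x^(40/9) dx + O(n^(40/9)). The integral is n^(1 + 40/9) / (1 + 40/9) = n^((40+9)/9) / ((40+9)/9) = (9/49) · n^(49/9).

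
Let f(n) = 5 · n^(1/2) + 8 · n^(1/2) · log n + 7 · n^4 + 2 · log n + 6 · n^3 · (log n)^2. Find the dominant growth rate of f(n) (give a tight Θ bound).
f(n) ∈ Θ(n^4)

Compare the terms by growth order. For large n, n^a · (log n)^b dominates n^a' · (log n)^b' iff a > a', or (a = a' and b > b'). Ranking the 5 terms shows the dominant one is 7 · n^4. Hence f(n) ∈ Θ(n^4).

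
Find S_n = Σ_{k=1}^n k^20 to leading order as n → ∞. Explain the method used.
S_n ~ n^21 / 21

By integral comparison (Euler-Maclaurin), Σ_{k=1}^n k^20 = ∫_0^n x^20 dx + O(n^20) = n^21/21 + O(n^20). (Equivalently, Faulhaber's formula gives the same leading term.)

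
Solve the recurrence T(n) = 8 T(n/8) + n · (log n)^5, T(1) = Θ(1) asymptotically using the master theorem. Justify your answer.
T(n) = Θ(n · (log n)^6)

Here log_8 8 = 1 and f(n) = n · (log n)^5 = Θ(n^(log_8 8) · (log n)^5). This is the extended Case 2 of the master theorem (f matches the critical exponent up to log factors), giving T(n) = Θ(n^(log_8 8) · (log n)^(5+1)) = Θ(n · (log n)^6).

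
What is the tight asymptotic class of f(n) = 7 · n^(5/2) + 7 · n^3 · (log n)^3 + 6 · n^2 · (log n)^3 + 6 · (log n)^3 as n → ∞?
f(n) ∈ Θ(n^3 · (log n)^3)

Compare the terms by growth order. For large n, n^a · (log n)^b dominates n^a' · (log n)^b' iff a > a', or (a = a' and b > b'). Ranking the 4 terms shows the dominant one is 7 · n^3 · (log n)^3. Hence f(n) ∈ Θ(n^3 · (log n)^3).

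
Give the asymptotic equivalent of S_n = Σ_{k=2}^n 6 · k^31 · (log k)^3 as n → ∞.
S_n ~ 3 · n^32 · (log n)^3 / 16

By integral comparison, S_n = ∫_1^n 6 · x^31 · (log x)^3 dx + O(n^31 · (log n)^3). For the integral, the leading term of ∫_1^n x^31 (log x)^3 dx is n^32/32 · (log n)^3 (by repeated integration by parts; each step lowers the log-exponent and produces a relatively O(1/log n) correction). Hence S_n ~ 3 · n^32 · (log n)^3 / 16.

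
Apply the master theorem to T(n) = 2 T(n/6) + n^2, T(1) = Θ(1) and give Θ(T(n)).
T(n) = Θ(n^2)

log_6 2 ≈ 0.387. f(n) = n^2 dominates n^(log_6 2) since 2 > 0.387, and the regularity condition a·f(n/b) = 2·(n/6)^2 = (2/36)·n^2 ≤ c·f(n) holds with c = 2/36 ≈ 0.0556 < 1. So this is Case 3: T(n) = Θ(f(n)) = Θ(n^2).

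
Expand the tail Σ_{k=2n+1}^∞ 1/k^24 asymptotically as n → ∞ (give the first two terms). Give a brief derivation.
Σ_{k>2n} 1/k^24 = 1/(23 · (2n)^23) − 1/(2 · (2n)^24) + O(1/(2n)^25)

Compare to the integral: ∫_{2n}^∞ x^(−24) dx = [−x^(−23)/23]_{2n}^∞ = 1/((24−1)·(2n)^23). The Euler-Maclaurin correction adds −f(2n)/2 = −1/(2·(2n)^24). Euler-Maclaurin then gives
  Σ_{k>2n} 1/k^24 = ∫_{2n}^∞ dx/x^24 − 1/(2·(2n)^24) + O(1/(2n)^25).
(Equivalently this is ζ(24) − Σ_{k≤2n} 1/k^24.)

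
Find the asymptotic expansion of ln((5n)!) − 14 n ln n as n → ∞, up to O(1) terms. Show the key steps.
ln((5n)!) − 14 n ln n = −9 n ln n + 5(ln 5 − 1) n + (1/2) ln(2π·5n) + O(1/n)

Stirling: ln((5n)!) = 5n ln(5n) − 5n + (1/2) ln(2π·5n) + O(1/n).
Expand 5n ln(5n) = 5n (ln n + ln 5) = 5n ln n + 5n ln 5.
Subtract 14n ln n: leading term is (5 − 14) n ln n = −9 n ln n. The next term is 5n ln 5 − 5n = 5(ln 5 − 1) n. Then the (1/2) ln(2π·5n) correction.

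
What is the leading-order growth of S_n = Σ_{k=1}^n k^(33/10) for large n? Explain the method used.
S_n ~ (10/43) · n^(43/10)

Integral comparison: Σ_{k=1}^n k^(33/10) = ∫_0^n x^(33/10) dx + O(n^(33/10)). The integral is n^(1 + 33/10) / (1 + 33/10) = n^((33+10)/10) / ((33+10)/10) = (10/43) · n^(43/10).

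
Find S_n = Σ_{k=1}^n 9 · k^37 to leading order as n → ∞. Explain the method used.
S_n ~ 9 · n^38 / 38

By integral comparison (Euler-Maclaurin), Σ_{k=1}^n 9 · k^37 = 9 · ∫_0^n x^37 dx + O(n^37) = 9 · n^38/38 + O(n^37). (Equivalently, Faulhaber's formula gives the same leading term.)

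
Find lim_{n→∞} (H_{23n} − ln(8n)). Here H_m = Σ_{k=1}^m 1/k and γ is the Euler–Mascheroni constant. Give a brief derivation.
lim = ln(23/8) + γ

By Euler-Maclaurin, H_m = ln m + γ + O(1/m). So
  H_{23n} − ln(8n) = ln(23n) + γ − ln(8n) + O(1/n)
                       = ln(23/8) + γ + O(1/n).
Hence the limit is ln(23/8) + γ.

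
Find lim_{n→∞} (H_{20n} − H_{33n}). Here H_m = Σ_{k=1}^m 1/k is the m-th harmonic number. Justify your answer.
lim = ln(20/33)

Euler-Maclaurin gives H_m = ln m + γ + 1/(2m) + O(1/m^2). The γ and O(1/m) terms cancel in the difference:
  H_{20n} − H_{33n} = ln(20n) − ln(33n) + O(1/n) = ln(20/33) + O(1/n).
Hence the limit is ln(20/33).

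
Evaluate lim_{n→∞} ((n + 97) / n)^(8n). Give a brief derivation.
lim = e^776

Rewrite as (1 + 97/n)^(8n). By the standard limit (1 + x/n)^n → e^x, we have (1 + 97/n)^n → e^97, and raising to the 8th power gives e^776.
More precisely, ln[(1 + 97/n)^(8n)] = 8n · ln(1 + 97/n) = 8n · (97/n + O(1/n^2)) = 776 + O(1/n) → 776.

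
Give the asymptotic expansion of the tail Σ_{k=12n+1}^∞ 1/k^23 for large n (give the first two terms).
Σ_{k>12n} 1/k^23 = 1/(22 · (12n)^22) − 1/(2 · (12n)^23) + O(1/(12n)^24)

Compare to the integral: ∫_{12n}^∞ x^(−23) dx = [−x^(−22)/22]_{12n}^∞ = 1/((23−1)·(12n)^22). The Euler-Maclaurin correction adds −f(12n)/2 = −1/(2·(12n)^23). Euler-Maclaurin then gives
  Σ_{k>12n} 1/k^23 = ∫_{12n}^∞ dx/x^23 − 1/(2·(12n)^23) + O(1/(12n)^24).
(Equivalently this is ζ(23) − Σ_{k≤12n} 1/k^23.)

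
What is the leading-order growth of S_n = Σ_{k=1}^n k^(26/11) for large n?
S_n ~ (11/37) · n^(37/11)

Integral comparison: Σ_{k=1}^n k^(26/11) = ∫_0^n x^(26/11) dx + O(n^(26/11)). The integral is n^(1 + 26/11) / (1 + 26/11) = n^((26+11)/11) / ((26+11)/11) = (11/37) · n^(37/11).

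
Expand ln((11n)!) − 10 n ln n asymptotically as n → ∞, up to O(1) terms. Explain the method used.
ln((11n)!) − 10 n ln n = n ln n + 11(ln 11 − 1) n + (1/2) ln(2π·11n) + O(1/n)

Stirling: ln((11n)!) = 11n ln(11n) − 11n + (1/2) ln(2π·11n) + O(1/n).
Expand 11n ln(11n) = 11n (ln n + ln 11) = 11n ln n + 11n ln 11.
Subtract 10n ln n: leading term is (11 − 10) n ln n = n ln n. The next term is 11n ln 11 − 11n = 11(ln 11 − 1) n. Then the (1/2) ln(2π·11n) correction.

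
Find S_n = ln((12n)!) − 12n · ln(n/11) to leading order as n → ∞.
S_n ~ 12n · (ln 132 − 1) + O(ln n)

Stirling: ln((12n)!) = 12n ln(12n) − 12n + O(ln n).
  S_n = 12n ln(12n) − 12n − 12n ln(n/11) + O(ln n)
      = 12n ln(12n) − 12n ln n + 12n ln 11 − 12n + O(ln n)
      = 12n ln 12 + 12n ln 11 − 12n + O(ln n)
      = 12n (ln 132 − 1) + O(ln n).
Numerically ln(132) − 1 ≈ 3.8828.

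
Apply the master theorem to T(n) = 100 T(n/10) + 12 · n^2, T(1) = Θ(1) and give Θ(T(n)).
T(n) = Θ(n^2 log n)

log_10 100 = 2, and f(n) = 12 · n^2 = Θ(n^(log_10 100)). This is Case 2 of the master theorem: T(n) = Θ(f(n) · log n) = Θ(n^2 log n).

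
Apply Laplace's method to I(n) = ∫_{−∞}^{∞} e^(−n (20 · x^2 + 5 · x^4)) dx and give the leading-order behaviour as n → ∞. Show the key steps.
I(n) ~ sqrt(π/(20n))

φ(x) = 20 · x^2 + 5 · x^4 has its unique global minimum at x* = 0 (since φ'(x) = 40x + 20x^3 = 0 only at x = 0 for real x with both coefficients positive, and φ → ∞ as |x| → ∞). At x* = 0, φ(0) = 0 and φ''(0) = 40. Laplace's method then gives
  I(n) ~ sqrt(2π / (n · φ''(0))) · e^(−n φ(0)) = sqrt(2π / (40n)) = sqrt(π/(20n)).
The 5 · x^4 term contributes only at subleading order (an O(1/n) relative correction).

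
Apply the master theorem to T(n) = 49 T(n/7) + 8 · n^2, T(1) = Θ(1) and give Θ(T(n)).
T(n) = Θ(n^2 log n)

log_7 49 = 2, and f(n) = 8 · n^2 = Θ(n^(log_7 49)). This is Case 2 of the master theorem: T(n) = Θ(f(n) · log n) = Θ(n^2 log n).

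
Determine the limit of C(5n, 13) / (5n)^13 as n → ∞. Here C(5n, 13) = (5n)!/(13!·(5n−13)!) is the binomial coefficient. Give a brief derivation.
lim = 1/13! = 1/6227020800

With N = 5n → ∞: C(N, 13) / N^13 = [N(N−1)…(N−12)] / (13! · N^13) = (1/13!) · 1 · (1 − 1/(5n)) · … · (1 − 12/(5n)). Each factor → 1 as N → ∞, so the limit is 1/13! = 1/6227020800.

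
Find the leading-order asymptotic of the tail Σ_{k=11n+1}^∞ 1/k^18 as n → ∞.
Σ_{k>11n} 1/k^18 ~ 1/(17 · (11n)^17)

Compare to the integral: ∫_{11n}^∞ x^(−18) dx = [−x^(−17)/17]_{11n}^∞ = 1/((18−1)·(11n)^17). Euler-Maclaurin then gives
  Σ_{k>11n} 1/k^18 = ∫_{11n}^∞ dx/x^18 − 1/(2·(11n)^18) + O(1/(11n)^19).
(Equivalently this is ζ(18) − Σ_{k≤11n} 1/k^18.)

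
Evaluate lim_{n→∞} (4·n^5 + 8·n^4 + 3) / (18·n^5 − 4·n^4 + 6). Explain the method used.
lim = 4/18 = 2/9

For large n the leading n^5 terms dominate both numerator and denominator. Dividing top and bottom by n^5, every other term tends to 0, leaving 4/18 = 2/9.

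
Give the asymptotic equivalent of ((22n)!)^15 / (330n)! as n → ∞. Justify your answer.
((22n)!)^15/(330n)! ~ ((2π·22n)^(14/2) / sqrt(15)) · 15^(−15·22n)  →  0

Write N = 22n. Stirling: N! ~ sqrt(2π N)(N/e)^N and (15N)! ~ sqrt(2π·15N)·(15N/e)^(15N).
  (N!)^15/(15N)! ~ (2π N)^(15/2) (N/e)^(15N) / [sqrt(2π·15N) (15N/e)^(15N)]
     = (2π N)^(15/2) / sqrt(2π·15N) · (N/(15N))^(15N)
     = (2π N)^((15−1)/2) / sqrt(15) · 15^(−15N).
Since 15^15 > 1, the factor 15^(−15N) decays exponentially, so the ratio → 0. Substituting N = 22n gives the stated form.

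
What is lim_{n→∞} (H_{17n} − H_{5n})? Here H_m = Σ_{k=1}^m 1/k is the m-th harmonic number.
lim = ln(17/5)

Euler-Maclaurin gives H_m = ln m + γ + 1/(2m) + O(1/m^2). The γ and O(1/m) terms cancel in the difference:
  H_{17n} − H_{5n} = ln(17n) − ln(5n) + O(1/n) = ln(17/5) + O(1/n).
Hence the limit is ln(17/5).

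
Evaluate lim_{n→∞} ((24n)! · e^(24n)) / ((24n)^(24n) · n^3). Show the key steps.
lim = 0

Stirling: (24n)! ~ sqrt(2π·24n) · (24n/e)^(24n). Hence
  (24n)! · e^(24n) / (24n)^(24n) ~ sqrt(2π·24n).
Dividing by n^3: sqrt(2π·24n) / n^3 = sqrt(2π·24) · n^((1−6)/2), so the expression behaves like sqrt(2π·24) · n^((1−6)/2) → 0.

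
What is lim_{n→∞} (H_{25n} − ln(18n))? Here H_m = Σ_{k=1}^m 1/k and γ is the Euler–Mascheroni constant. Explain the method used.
lim = ln(25/18) + γ

By Euler-Maclaurin, H_m = ln m + γ + O(1/m). So
  H_{25n} − ln(18n) = ln(25n) + γ − ln(18n) + O(1/n)
                       = ln(25/18) + γ + O(1/n).
Hence the limit is ln(25/18) + γ.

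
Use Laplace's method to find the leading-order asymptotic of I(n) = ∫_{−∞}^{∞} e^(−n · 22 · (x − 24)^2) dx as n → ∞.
I(n) = sqrt(π/(22n))

Here φ(x) = 22 · (x − 24)^2 has its unique minimum at x* = 24 with φ(x*) = 0 and φ''(x*) = 44. Laplace's method gives
  I(n) ~ e^(−n φ(x*)) · sqrt(2π / (n · φ''(x*))) = sqrt(2π / (44n)) = sqrt(π/(22n)).
This is exact: substituting u = (x − 24)·sqrt(22n) gives I(n) = (1/sqrt(22n)) ∫_{−∞}^{∞} e^(−u^2) du = sqrt(π/(22n)).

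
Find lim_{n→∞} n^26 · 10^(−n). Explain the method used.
lim = 0

Exponentials with base > 1 dominate every fixed polynomial: for any fixed c, n^c / 10^n → 0 as n → ∞ (e.g. by the ratio test, or by writing 10^n = e^(n ln 10) and noting e^(n ln 10) / n^c → ∞). Hence n^26 · 10^(−n) = n^26 / 10^n → 0.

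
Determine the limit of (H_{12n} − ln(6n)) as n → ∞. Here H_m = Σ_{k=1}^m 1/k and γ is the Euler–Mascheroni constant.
lim = ln 2 + γ

By Euler-Maclaurin, H_m = ln m + γ + O(1/m). So
  H_{12n} − ln(6n) = ln(12n) + γ − ln(6n) + O(1/n)
                       = ln(12/6) + γ + O(1/n).
Hence the limit is ln(12/6) + γ (= ln 2).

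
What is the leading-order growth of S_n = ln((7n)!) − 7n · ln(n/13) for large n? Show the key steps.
S_n ~ 7n · (ln 91 − 1) + O(ln n)

Stirling: ln((7n)!) = 7n ln(7n) − 7n + O(ln n).
  S_n = 7n ln(7n) − 7n − 7n ln(n/13) + O(ln n)
      = 7n ln(7n) − 7n ln n + 7n ln 13 − 7n + O(ln n)
      = 7n ln 7 + 7n ln 13 − 7n + O(ln n)
      = 7n (ln 91 − 1) + O(ln n).
Numerically ln(91) − 1 ≈ 3.5109.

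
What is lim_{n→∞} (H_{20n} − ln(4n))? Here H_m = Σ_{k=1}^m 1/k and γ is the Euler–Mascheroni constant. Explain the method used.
lim = ln 5 + γ

By Euler-Maclaurin, H_m = ln m + γ + O(1/m). So
  H_{20n} − ln(4n) = ln(20n) + γ − ln(4n) + O(1/n)
                       = ln(20/4) + γ + O(1/n).
Hence the limit is ln(20/4) + γ (= ln 5).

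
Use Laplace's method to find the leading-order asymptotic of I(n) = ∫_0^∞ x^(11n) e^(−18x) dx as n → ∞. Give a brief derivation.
I(n) ~ (sqrt(2π·11n) / 18) · (11n/(18e))^(11n)

Write the integrand as exp(11n ln x − 18x) and set f(x) = 11n ln x − 18x. Then f'(x) = 11n/x − 18 = 0 at x* = 11n/18, and f''(x*) = −11n/x*^2 = −18^2/(11n). Laplace's method (interior maximum) gives
  I(n) ~ e^(f(x*)) · sqrt(2π / |f''(x*)|)
        = exp(11n ln(11n/18) − 11n) · sqrt(2π · 11n / 18^2)
        = (11n/18)^(11n) e^(−11n) · sqrt(2π·11n) / 18
        = (sqrt(2π·11n) / 18) · (11n/(18e))^(11n).
This matches Γ(11n+1)/18^(11n+1) with Stirling applied to Γ.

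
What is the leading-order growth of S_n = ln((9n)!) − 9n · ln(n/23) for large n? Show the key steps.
S_n ~ 9n · (ln 207 − 1) + O(ln n)

Stirling: ln((9n)!) = 9n ln(9n) − 9n + O(ln n).
  S_n = 9n ln(9n) − 9n − 9n ln(n/23) + O(ln n)
      = 9n ln(9n) − 9n ln n + 9n ln 23 − 9n + O(ln n)
      = 9n ln 9 + 9n ln 23 − 9n + O(ln n)
      = 9n (ln 207 − 1) + O(ln n).
Numerically ln(207) − 1 ≈ 4.3327.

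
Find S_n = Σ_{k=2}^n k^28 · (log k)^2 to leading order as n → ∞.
S_n ~ n^29 · (log n)^2 / 29

By integral comparison, S_n = ∫_1^n x^28 · (log x)^2 dx + O(n^28 · (log n)^2). For the integral, the leading term of ∫_1^n x^28 (log x)^2 dx is n^29/29 · (log n)^2 (by repeated integration by parts; each step lowers the log-exponent and produces a relatively O(1/log n) correction). Hence S_n ~ n^29 · (log n)^2 / 29.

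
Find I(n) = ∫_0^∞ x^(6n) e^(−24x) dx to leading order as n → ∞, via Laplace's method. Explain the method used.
I(n) ~ (sqrt(2π·6n) / 24) · (6n/(24e))^(6n)

Write the integrand as exp(6n ln x − 24x) and set f(x) = 6n ln x − 24x. Then f'(x) = 6n/x − 24 = 0 at x* = 6n/24, and f''(x*) = −6n/x*^2 = −24^2/(6n). Laplace's method (interior maximum) gives
  I(n) ~ e^(f(x*)) · sqrt(2π / |f''(x*)|)
        = exp(6n ln(6n/24) − 6n) · sqrt(2π · 6n / 24^2)
        = (6n/24)^(6n) e^(−6n) · sqrt(2π·6n) / 24
        = (sqrt(2π·6n) / 24) · (6n/(24e))^(6n).
This matches Γ(6n+1)/24^(6n+1) with Stirling applied to Γ.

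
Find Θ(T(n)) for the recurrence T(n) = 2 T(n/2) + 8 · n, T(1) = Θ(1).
T(n) = Θ(n log n)

log_2 2 = 1, and f(n) = 8 · n = Θ(n^(log_2 2)). This is Case 2 of the master theorem: T(n) = Θ(f(n) · log n) = Θ(n log n).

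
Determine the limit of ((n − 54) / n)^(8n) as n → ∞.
lim = e^(−432)

Rewrite as (1 − 54/n)^(8n). By the standard limit (1 + x/n)^n → e^x, we have (1 − 54/n)^n → e^(−54), and raising to the 8th power gives e^(−432).
More precisely, ln[(1 − 54/n)^(8n)] = 8n · ln(1 − 54/n) = 8n · (-54/n + O(1/n^2)) = -432 + O(1/n) → -432.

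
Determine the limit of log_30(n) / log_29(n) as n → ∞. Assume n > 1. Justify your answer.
lim = ln(29) / ln(30) = log_30(29)

Change of base: log_30(n) = ln n / ln 30 and log_29(n) = ln n / ln 29. The ratio is (ln n / ln 30) · (ln 29 / ln n) = ln 29 / ln 30, a constant independent of n. So the limit is ln 29 / ln 30 = log_30(29).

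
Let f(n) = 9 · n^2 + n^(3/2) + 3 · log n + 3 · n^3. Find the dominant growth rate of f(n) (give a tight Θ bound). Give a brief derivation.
f(n) ∈ Θ(n^3)

Compare the terms by growth order. For large n, n^a · (log n)^b dominates n^a' · (log n)^b' iff a > a', or (a = a' and b > b'). Ranking the 4 terms shows the dominant one is 3 · n^3. Hence f(n) ∈ Θ(n^3).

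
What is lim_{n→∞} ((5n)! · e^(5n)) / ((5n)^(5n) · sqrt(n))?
lim = sqrt(2π·5)

Stirling: (5n)! ~ sqrt(2π·5n) · (5n/e)^(5n). Hence
  (5n)! · e^(5n) / (5n)^(5n) ~ sqrt(2π·5n).
Dividing by sqrt(n): sqrt(2π·5n) / sqrt(n) = sqrt(2π·5) · n^((1−1)/2), so the limit is sqrt(2π·5).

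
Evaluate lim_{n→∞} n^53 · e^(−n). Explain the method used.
lim = 0

Exponentials with base > 1 dominate every fixed polynomial: for any fixed c, n^c / e^n → 0 as n → ∞ (e.g. by the ratio test, or since e^n grows faster than any power of n). Hence n^53 · e^(−n) = n^53 / e^n → 0.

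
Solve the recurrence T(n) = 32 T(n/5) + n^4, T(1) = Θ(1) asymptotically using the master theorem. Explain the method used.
T(n) = Θ(n^4)

log_5 32 ≈ 2.153. f(n) = n^4 dominates n^(log_5 32) since 4 > 2.153, and the regularity condition a·f(n/b) = 32·(n/5)^4 = (32/625)·n^4 ≤ c·f(n) holds with c = 32/625 ≈ 0.0512 < 1. So this is Case 3: T(n) = Θ(f(n)) = Θ(n^4).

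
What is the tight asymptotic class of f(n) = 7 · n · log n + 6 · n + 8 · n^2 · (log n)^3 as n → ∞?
f(n) ∈ Θ(n^2 · (log n)^3)

Compare the terms by growth order. For large n, n^a · (log n)^b dominates n^a' · (log n)^b' iff a > a', or (a = a' and b > b'). Ranking the 3 terms shows the dominant one is 8 · n^2 · (log n)^3. Hence f(n) ∈ Θ(n^2 · (log n)^3).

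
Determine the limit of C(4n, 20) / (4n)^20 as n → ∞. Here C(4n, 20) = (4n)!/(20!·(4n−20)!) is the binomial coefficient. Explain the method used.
lim = 1/20! = 1/2432902008176640000

With N = 4n → ∞: C(N, 20) / N^20 = [N(N−1)…(N−19)] / (20! · N^20) = (1/20!) · 1 · (1 − 1/(4n)) · … · (1 − 19/(4n)). Each factor → 1 as N → ∞, so the limit is 1/20! = 1/2432902008176640000.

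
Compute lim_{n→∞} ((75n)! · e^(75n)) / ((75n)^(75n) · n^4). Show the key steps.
lim = 0

Stirling: (75n)! ~ sqrt(2π·75n) · (75n/e)^(75n). Hence
  (75n)! · e^(75n) / (75n)^(75n) ~ sqrt(2π·75n).
Dividing by n^4: sqrt(2π·75n) / n^4 = sqrt(2π·75) · n^((1−8)/2), so the expression behaves like sqrt(2π·75) · n^((1−8)/2) → 0.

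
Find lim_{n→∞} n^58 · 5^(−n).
lim = 0

Exponentials with base > 1 dominate every fixed polynomial: for any fixed c, n^c / 5^n → 0 as n → ∞ (e.g. by the ratio test, or by writing 5^n = e^(n ln 5) and noting e^(n ln 5) / n^c → ∞). Hence n^58 · 5^(−n) = n^58 / 5^n → 0.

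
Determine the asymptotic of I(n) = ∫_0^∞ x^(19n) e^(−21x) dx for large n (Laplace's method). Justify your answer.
I(n) ~ (sqrt(2π·19n) / 21) · (19n/(21e))^(19n)

Write the integrand as exp(19n ln x − 21x) and set f(x) = 19n ln x − 21x. Then f'(x) = 19n/x − 21 = 0 at x* = 19n/21, and f''(x*) = −19n/x*^2 = −21^2/(19n). Laplace's method (interior maximum) gives
  I(n) ~ e^(f(x*)) · sqrt(2π / |f''(x*)|)
        = exp(19n ln(19n/21) − 19n) · sqrt(2π · 19n / 21^2)
        = (19n/21)^(19n) e^(−19n) · sqrt(2π·19n) / 21
        = (sqrt(2π·19n) / 21) · (19n/(21e))^(19n).
This matches Γ(19n+1)/21^(19n+1) with Stirling applied to Γ.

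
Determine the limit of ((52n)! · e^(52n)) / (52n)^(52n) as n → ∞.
lim = ∞

Stirling: (52n)! ~ sqrt(2π·52n) · (52n/e)^(52n). Hence
  (52n)! · e^(52n) / (52n)^(52n) ~ sqrt(2π·52n) = sqrt(2π·52) · sqrt(n) → ∞.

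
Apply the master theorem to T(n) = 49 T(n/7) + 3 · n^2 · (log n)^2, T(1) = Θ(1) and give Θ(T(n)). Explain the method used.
T(n) = Θ(n^2 · (log n)^3)

Here log_7 49 = 2 and f(n) = 3 · n^2 · (log n)^2 = Θ(n^(log_7 49) · (log n)^2). This is the extended Case 2 of the master theorem (f matches the critical exponent up to log factors), giving T(n) = Θ(n^(log_7 49) · (log n)^(2+1)) = Θ(n^2 · (log n)^3).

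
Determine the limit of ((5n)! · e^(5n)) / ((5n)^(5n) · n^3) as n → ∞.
lim = 0

Stirling: (5n)! ~ sqrt(2π·5n) · (5n/e)^(5n). Hence
  (5n)! · e^(5n) / (5n)^(5n) ~ sqrt(2π·5n).
Dividing by n^3: sqrt(2π·5n) / n^3 = sqrt(2π·5) · n^((1−6)/2), so the expression behaves like sqrt(2π·5) · n^((1−6)/2) → 0.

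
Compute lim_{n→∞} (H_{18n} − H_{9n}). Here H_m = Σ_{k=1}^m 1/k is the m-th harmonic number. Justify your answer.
lim = ln(18/9) = ln 2

Euler-Maclaurin gives H_m = ln m + γ + 1/(2m) + O(1/m^2). The γ and O(1/m) terms cancel in the difference:
  H_{18n} − H_{9n} = ln(18n) − ln(9n) + O(1/n) = ln(18/9) + O(1/n).
Hence the limit is ln(18/9) = ln 2.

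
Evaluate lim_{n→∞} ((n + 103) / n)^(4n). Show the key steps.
lim = e^412

Rewrite as (1 + 103/n)^(4n). By the standard limit (1 + x/n)^n → e^x, we have (1 + 103/n)^n → e^103, and raising to the 4th power gives e^412.
More precisely, ln[(1 + 103/n)^(4n)] = 4n · ln(1 + 103/n) = 4n · (103/n + O(1/n^2)) = 412 + O(1/n) → 412.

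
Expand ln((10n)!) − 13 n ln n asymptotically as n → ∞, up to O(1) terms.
ln((10n)!) − 13 n ln n = −3 n ln n + 10(ln 10 − 1) n + (1/2) ln(2π·10n) + O(1/n)

Stirling: ln((10n)!) = 10n ln(10n) − 10n + (1/2) ln(2π·10n) + O(1/n).
Expand 10n ln(10n) = 10n (ln n + ln 10) = 10n ln n + 10n ln 10.
Subtract 13n ln n: leading term is (10 − 13) n ln n = −3 n ln n. The next term is 10n ln 10 − 10n = 10(ln 10 − 1) n. Then the (1/2) ln(2π·10n) correction.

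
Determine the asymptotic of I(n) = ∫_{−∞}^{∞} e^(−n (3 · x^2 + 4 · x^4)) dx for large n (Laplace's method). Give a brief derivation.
I(n) ~ sqrt(π/(3n))

φ(x) = 3 · x^2 + 4 · x^4 has its unique global minimum at x* = 0 (since φ'(x) = 6x + 16x^3 = 0 only at x = 0 for real x with both coefficients positive, and φ → ∞ as |x| → ∞). At x* = 0, φ(0) = 0 and φ''(0) = 6. Laplace's method then gives
  I(n) ~ sqrt(2π / (n · φ''(0))) · e^(−n φ(0)) = sqrt(2π / (6n)) = sqrt(π/(3n)).
The 4 · x^4 term contributes only at subleading order (an O(1/n) relative correction).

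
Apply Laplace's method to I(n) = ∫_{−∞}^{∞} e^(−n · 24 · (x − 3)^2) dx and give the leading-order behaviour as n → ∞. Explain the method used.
I(n) = sqrt(π/(24n))

Here φ(x) = 24 · (x − 3)^2 has its unique minimum at x* = 3 with φ(x*) = 0 and φ''(x*) = 48. Laplace's method gives
  I(n) ~ e^(−n φ(x*)) · sqrt(2π / (n · φ''(x*))) = sqrt(2π / (48n)) = sqrt(π/(24n)).
This is exact: substituting u = (x − 3)·sqrt(24n) gives I(n) = (1/sqrt(24n)) ∫_{−∞}^{∞} e^(−u^2) du = sqrt(π/(24n)).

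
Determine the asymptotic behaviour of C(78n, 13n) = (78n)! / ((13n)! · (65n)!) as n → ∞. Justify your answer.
C(78n, 13n) ~ (46656/3125)^(13n) · sqrt(3/(5π·13n))

Write N = 13n. Apply Stirling to each factorial:
  (6N)! ~ sqrt(2π·6N) · (6N/e)^(6N),
  N! ~ sqrt(2π N) · (N/e)^N,
  (5N)! ~ sqrt(2π·5N) · (5N/e)^(5N).
The exponential factors combine to (6N)^(6N) / (N^N · (5N)^(5N)) = 6^(6N)/5^(5N) = (6^6/5^5)^N = (46656/3125)^N.
The square-root prefactors combine to sqrt(2π·6N) / (sqrt(2π N)·sqrt(2π·5N)) = sqrt(6 / (2π·5·N)) = sqrt(3/(5π·13n)).
Substituting N = 13n: C(78n, 13n) ~ (46656/3125)^(13n) · sqrt(3/(5π·13n)).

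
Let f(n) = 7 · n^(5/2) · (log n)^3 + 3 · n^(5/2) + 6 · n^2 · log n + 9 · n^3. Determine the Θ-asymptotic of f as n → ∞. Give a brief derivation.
f(n) ∈ Θ(n^3)

Compare the terms by growth order. For large n, n^a · (log n)^b dominates n^a' · (log n)^b' iff a > a', or (a = a' and b > b'). Ranking the 4 terms shows the dominant one is 9 · n^3. Hence f(n) ∈ Θ(n^3).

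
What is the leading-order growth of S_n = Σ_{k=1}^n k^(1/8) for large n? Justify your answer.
S_n ~ (8/9) · n^(9/8)

Integral comparison: Σ_{k=1}^n k^(1/8) = ∫_0^n x^(1/8) dx + O(n^(1/8)). The integral is n^(1 + 1/8) / (1 + 1/8) = n^((1+8)/8) / ((1+8)/8) = (8/9) · n^(9/8).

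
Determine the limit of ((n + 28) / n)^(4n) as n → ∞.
lim = e^112

Rewrite as (1 + 28/n)^(4n). By the standard limit (1 + x/n)^n → e^x, we have (1 + 28/n)^n → e^28, and raising to the 4th power gives e^112.
More precisely, ln[(1 + 28/n)^(4n)] = 4n · ln(1 + 28/n) = 4n · (28/n + O(1/n^2)) = 112 + O(1/n) → 112.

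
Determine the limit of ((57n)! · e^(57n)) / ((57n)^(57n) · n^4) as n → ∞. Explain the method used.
lim = 0

Stirling: (57n)! ~ sqrt(2π·57n) · (57n/e)^(57n). Hence
  (57n)! · e^(57n) / (57n)^(57n) ~ sqrt(2π·57n).
Dividing by n^4: sqrt(2π·57n) / n^4 = sqrt(2π·57) · n^((1−8)/2), so the expression behaves like sqrt(2π·57) · n^((1−8)/2) → 0.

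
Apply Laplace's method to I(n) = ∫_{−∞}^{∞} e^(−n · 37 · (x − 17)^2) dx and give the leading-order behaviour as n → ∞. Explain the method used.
I(n) = sqrt(π/(37n))

Here φ(x) = 37 · (x − 17)^2 has its unique minimum at x* = 17 with φ(x*) = 0 and φ''(x*) = 74. Laplace's method gives
  I(n) ~ e^(−n φ(x*)) · sqrt(2π / (n · φ''(x*))) = sqrt(2π / (74n)) = sqrt(π/(37n)).
This is exact: substituting u = (x − 17)·sqrt(37n) gives I(n) = (1/sqrt(37n)) ∫_{−∞}^{∞} e^(−u^2) du = sqrt(π/(37n)).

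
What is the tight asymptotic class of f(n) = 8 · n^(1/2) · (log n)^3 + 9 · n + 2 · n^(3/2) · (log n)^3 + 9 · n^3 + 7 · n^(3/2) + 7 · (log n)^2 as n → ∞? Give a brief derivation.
f(n) ∈ Θ(n^3)

Compare the terms by growth order. For large n, n^a · (log n)^b dominates n^a' · (log n)^b' iff a > a', or (a = a' and b > b'). Ranking the 6 terms shows the dominant one is 9 · n^3. Hence f(n) ∈ Θ(n^3).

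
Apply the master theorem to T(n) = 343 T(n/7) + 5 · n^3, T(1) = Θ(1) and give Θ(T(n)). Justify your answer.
T(n) = Θ(n^3 log n)

log_7 343 = 3, and f(n) = 5 · n^3 = Θ(n^(log_7 343)). This is Case 2 of the master theorem: T(n) = Θ(f(n) · log n) = Θ(n^3 log n).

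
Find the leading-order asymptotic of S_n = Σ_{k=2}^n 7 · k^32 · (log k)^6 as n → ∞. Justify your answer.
S_n ~ 7 · n^33 · (log n)^6 / 33

By integral comparison, S_n = ∫_1^n 7 · x^32 · (log x)^6 dx + O(n^32 · (log n)^6). For the integral, the leading term of ∫_1^n x^32 (log x)^6 dx is n^33/33 · (log n)^6 (by repeated integration by parts; each step lowers the log-exponent and produces a relatively O(1/log n) correction). Hence S_n ~ 7 · n^33 · (log n)^6 / 33.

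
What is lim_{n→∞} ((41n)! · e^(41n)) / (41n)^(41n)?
lim = ∞

Stirling: (41n)! ~ sqrt(2π·41n) · (41n/e)^(41n). Hence
  (41n)! · e^(41n) / (41n)^(41n) ~ sqrt(2π·41n) = sqrt(2π·41) · sqrt(n) → ∞.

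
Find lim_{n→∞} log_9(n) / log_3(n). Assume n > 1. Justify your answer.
lim = ln(3) / ln(9) = log_9(3)

Change of base: log_9(n) = ln n / ln 9 and log_3(n) = ln n / ln 3. The ratio is (ln n / ln 9) · (ln 3 / ln n) = ln 3 / ln 9, a constant independent of n. So the limit is ln 3 / ln 9 = log_9(3).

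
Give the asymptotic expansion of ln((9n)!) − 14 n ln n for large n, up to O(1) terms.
ln((9n)!) − 14 n ln n = −5 n ln n + 9(ln 9 − 1) n + (1/2) ln(2π·9n) + O(1/n)

Stirling: ln((9n)!) = 9n ln(9n) − 9n + (1/2) ln(2π·9n) + O(1/n).
Expand 9n ln(9n) = 9n (ln n + ln 9) = 9n ln n + 9n ln 9.
Subtract 14n ln n: leading term is (9 − 14) n ln n = −5 n ln n. The next term is 9n ln 9 − 9n = 9(ln 9 − 1) n. Then the (1/2) ln(2π·9n) correction.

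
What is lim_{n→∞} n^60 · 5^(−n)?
lim = 0

Exponentials with base > 1 dominate every fixed polynomial: for any fixed c, n^c / 5^n → 0 as n → ∞ (e.g. by the ratio test, or by writing 5^n = e^(n ln 5) and noting e^(n ln 5) / n^c → ∞). Hence n^60 · 5^(−n) = n^60 / 5^n → 0.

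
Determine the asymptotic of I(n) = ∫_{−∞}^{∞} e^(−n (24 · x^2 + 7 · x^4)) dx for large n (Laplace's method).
I(n) ~ sqrt(π/(24n))

φ(x) = 24 · x^2 + 7 · x^4 has its unique global minimum at x* = 0 (since φ'(x) = 48x + 28x^3 = 0 only at x = 0 for real x with both coefficients positive, and φ → ∞ as |x| → ∞). At x* = 0, φ(0) = 0 and φ''(0) = 48. Laplace's method then gives
  I(n) ~ sqrt(2π / (n · φ''(0))) · e^(−n φ(0)) = sqrt(2π / (48n)) = sqrt(π/(24n)).
The 7 · x^4 term contributes only at subleading order (an O(1/n) relative correction).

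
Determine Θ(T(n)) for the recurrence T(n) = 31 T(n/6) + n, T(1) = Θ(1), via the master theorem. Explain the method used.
T(n) = Θ(n^(log_6 31))

Master theorem: compare f(n) = n to n^(log_6 31) where log_6 31 ≈ 1.917. Since 1 < log_6 31, we have f(n) = O(n^(log_6 31 − ε)) for some ε > 0 — Case 1. Hence T(n) = Θ(n^(log_6 31)).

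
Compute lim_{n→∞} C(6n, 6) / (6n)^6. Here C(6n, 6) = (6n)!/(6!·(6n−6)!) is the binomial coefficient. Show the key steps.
lim = 1/6! = 1/720

With N = 6n → ∞: C(N, 6) / N^6 = [N(N−1)…(N−5)] / (6! · N^6) = (1/6!) · 1 · (1 − 1/(6n)) · … · (1 − 5/(6n)). Each factor → 1 as N → ∞, so the limit is 1/6! = 1/720.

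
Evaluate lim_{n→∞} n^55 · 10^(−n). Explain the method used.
lim = 0

Exponentials with base > 1 dominate every fixed polynomial: for any fixed c, n^c / 10^n → 0 as n → ∞ (e.g. by the ratio test, or by writing 10^n = e^(n ln 10) and noting e^(n ln 10) / n^c → ∞). Hence n^55 · 10^(−n) = n^55 / 10^n → 0.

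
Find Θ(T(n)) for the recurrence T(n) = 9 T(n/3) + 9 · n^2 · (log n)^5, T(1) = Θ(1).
T(n) = Θ(n^2 · (log n)^6)

Here log_3 9 = 2 and f(n) = 9 · n^2 · (log n)^5 = Θ(n^(log_3 9) · (log n)^5). This is the extended Case 2 of the master theorem (f matches the critical exponent up to log factors), giving T(n) = Θ(n^(log_3 9) · (log n)^(5+1)) = Θ(n^2 · (log n)^6).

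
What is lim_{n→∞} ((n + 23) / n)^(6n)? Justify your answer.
lim = e^138

Rewrite as (1 + 23/n)^(6n). By the standard limit (1 + x/n)^n → e^x, we have (1 + 23/n)^n → e^23, and raising to the 6th power gives e^138.
More precisely, ln[(1 + 23/n)^(6n)] = 6n · ln(1 + 23/n) = 6n · (23/n + O(1/n^2)) = 138 + O(1/n) → 138.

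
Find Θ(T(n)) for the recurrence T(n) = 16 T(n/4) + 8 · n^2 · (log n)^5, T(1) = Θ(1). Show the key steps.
T(n) = Θ(n^2 · (log n)^6)

Here log_4 16 = 2 and f(n) = 8 · n^2 · (log n)^5 = Θ(n^(log_4 16) · (log n)^5). This is the extended Case 2 of the master theorem (f matches the critical exponent up to log factors), giving T(n) = Θ(n^(log_4 16) · (log n)^(5+1)) = Θ(n^2 · (log n)^6).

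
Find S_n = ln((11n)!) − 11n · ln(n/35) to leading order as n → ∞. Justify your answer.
S_n ~ 11n · (ln 385 − 1) + O(ln n)

Stirling: ln((11n)!) = 11n ln(11n) − 11n + O(ln n).
  S_n = 11n ln(11n) − 11n − 11n ln(n/35) + O(ln n)
      = 11n ln(11n) − 11n ln n + 11n ln 35 − 11n + O(ln n)
      = 11n ln 11 + 11n ln 35 − 11n + O(ln n)
      = 11n (ln 385 − 1) + O(ln n).
Numerically ln(385) − 1 ≈ 4.9532.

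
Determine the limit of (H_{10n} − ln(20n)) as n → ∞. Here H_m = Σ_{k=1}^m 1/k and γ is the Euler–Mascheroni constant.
lim = −ln 2 + γ

By Euler-Maclaurin, H_m = ln m + γ + O(1/m). So
  H_{10n} − ln(20n) = ln(10n) + γ − ln(20n) + O(1/n)
                       = ln(10/20) + γ + O(1/n).
Hence the limit is ln(10/20) + γ (= −ln 2).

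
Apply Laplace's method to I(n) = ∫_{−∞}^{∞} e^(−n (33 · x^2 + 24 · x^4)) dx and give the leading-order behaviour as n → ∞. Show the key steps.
I(n) ~ sqrt(π/(33n))

φ(x) = 33 · x^2 + 24 · x^4 has its unique global minimum at x* = 0 (since φ'(x) = 66x + 96x^3 = 0 only at x = 0 for real x with both coefficients positive, and φ → ∞ as |x| → ∞). At x* = 0, φ(0) = 0 and φ''(0) = 66. Laplace's method then gives
  I(n) ~ sqrt(2π / (n · φ''(0))) · e^(−n φ(0)) = sqrt(2π / (66n)) = sqrt(π/(33n)).
The 24 · x^4 term contributes only at subleading order (an O(1/n) relative correction).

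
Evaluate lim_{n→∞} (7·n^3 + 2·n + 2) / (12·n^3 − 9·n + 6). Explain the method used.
lim = 7/12

For large n the leading n^3 terms dominate both numerator and denominator. Dividing top and bottom by n^3, every other term tends to 0, leaving 7/12.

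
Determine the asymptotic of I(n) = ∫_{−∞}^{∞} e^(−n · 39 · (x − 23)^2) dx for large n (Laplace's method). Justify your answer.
I(n) = sqrt(π/(39n))

Here φ(x) = 39 · (x − 23)^2 has its unique minimum at x* = 23 with φ(x*) = 0 and φ''(x*) = 78. Laplace's method gives
  I(n) ~ e^(−n φ(x*)) · sqrt(2π / (n · φ''(x*))) = sqrt(2π / (78n)) = sqrt(π/(39n)).
This is exact: substituting u = (x − 23)·sqrt(39n) gives I(n) = (1/sqrt(39n)) ∫_{−∞}^{∞} e^(−u^2) du = sqrt(π/(39n)).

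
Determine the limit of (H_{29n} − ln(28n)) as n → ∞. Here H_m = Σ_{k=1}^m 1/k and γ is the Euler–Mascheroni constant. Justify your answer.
lim = ln(29/28) + γ

By Euler-Maclaurin, H_m = ln m + γ + O(1/m). So
  H_{29n} − ln(28n) = ln(29n) + γ − ln(28n) + O(1/n)
                       = ln(29/28) + γ + O(1/n).
Hence the limit is ln(29/28) + γ.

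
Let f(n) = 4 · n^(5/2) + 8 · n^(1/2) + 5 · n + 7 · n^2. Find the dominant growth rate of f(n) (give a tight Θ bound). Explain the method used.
f(n) ∈ Θ(n^(5/2))

Compare the terms by growth order. For large n, n^a · (log n)^b dominates n^a' · (log n)^b' iff a > a', or (a = a' and b > b'). Ranking the 4 terms shows the dominant one is 4 · n^(5/2). Hence f(n) ∈ Θ(n^(5/2)).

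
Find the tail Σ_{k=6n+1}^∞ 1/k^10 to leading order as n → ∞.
Σ_{k>6n} 1/k^10 ~ 1/(9 · (6n)^9)

Compare to the integral: ∫_{6n}^∞ x^(−10) dx = [−x^(−9)/9]_{6n}^∞ = 1/((10−1)·(6n)^9). Euler-Maclaurin then gives
  Σ_{k>6n} 1/k^10 = ∫_{6n}^∞ dx/x^10 − 1/(2·(6n)^10) + O(1/(6n)^11).
(Equivalently this is ζ(10) − Σ_{k≤6n} 1/k^10.)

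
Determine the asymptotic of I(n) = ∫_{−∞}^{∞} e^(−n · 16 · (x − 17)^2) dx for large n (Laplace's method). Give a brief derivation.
I(n) = sqrt(π/(16n))

Here φ(x) = 16 · (x − 17)^2 has its unique minimum at x* = 17 with φ(x*) = 0 and φ''(x*) = 32. Laplace's method gives
  I(n) ~ e^(−n φ(x*)) · sqrt(2π / (n · φ''(x*))) = sqrt(2π / (32n)) = sqrt(π/(16n)).
This is exact: substituting u = (x − 17)·sqrt(16n) gives I(n) = (1/sqrt(16n)) ∫_{−∞}^{∞} e^(−u^2) du = sqrt(π/(16n)).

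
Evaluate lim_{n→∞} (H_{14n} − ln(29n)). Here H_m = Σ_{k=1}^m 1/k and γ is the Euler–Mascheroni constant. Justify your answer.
lim = ln(14/29) + γ

By Euler-Maclaurin, H_m = ln m + γ + O(1/m). So
  H_{14n} − ln(29n) = ln(14n) + γ − ln(29n) + O(1/n)
                       = ln(14/29) + γ + O(1/n).
Hence the limit is ln(14/29) + γ.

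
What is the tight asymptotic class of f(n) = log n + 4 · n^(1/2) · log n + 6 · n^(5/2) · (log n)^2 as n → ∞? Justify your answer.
f(n) ∈ Θ(n^(5/2) · (log n)^2)

Compare the terms by growth order. For large n, n^a · (log n)^b dominates n^a' · (log n)^b' iff a > a', or (a = a' and b > b'). Ranking the 3 terms shows the dominant one is 6 · n^(5/2) · (log n)^2. Hence f(n) ∈ Θ(n^(5/2) · (log n)^2).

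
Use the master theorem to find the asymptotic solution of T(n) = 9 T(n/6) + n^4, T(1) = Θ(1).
T(n) = Θ(n^4)

log_6 9 ≈ 1.226. f(n) = n^4 dominates n^(log_6 9) since 4 > 1.226, and the regularity condition a·f(n/b) = 9·(n/6)^4 = (9/1296)·n^4 ≤ c·f(n) holds with c = 9/1296 ≈ 0.00694 < 1. So this is Case 3: T(n) = Θ(f(n)) = Θ(n^4).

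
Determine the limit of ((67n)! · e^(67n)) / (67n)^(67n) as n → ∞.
lim = ∞

Stirling: (67n)! ~ sqrt(2π·67n) · (67n/e)^(67n). Hence
  (67n)! · e^(67n) / (67n)^(67n) ~ sqrt(2π·67n) = sqrt(2π·67) · sqrt(n) → ∞.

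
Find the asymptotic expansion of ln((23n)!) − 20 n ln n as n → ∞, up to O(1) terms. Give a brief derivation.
ln((23n)!) − 20 n ln n = 3 n ln n + 23(ln 23 − 1) n + (1/2) ln(2π·23n) + O(1/n)

Stirling: ln((23n)!) = 23n ln(23n) − 23n + (1/2) ln(2π·23n) + O(1/n).
Expand 23n ln(23n) = 23n (ln n + ln 23) = 23n ln n + 23n ln 23.
Subtract 20n ln n: leading term is (23 − 20) n ln n = 3 n ln n. The next term is 23n ln 23 − 23n = 23(ln 23 − 1) n. Then the (1/2) ln(2π·23n) correction.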